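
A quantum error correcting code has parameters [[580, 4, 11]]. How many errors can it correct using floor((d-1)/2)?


Code parameters: [[580, 4, 11]], distance d = 11.
Number of correctable errors = floor((d-1)/2)
= floor((11 - 1)/2)
= floor(10/2)
= 5

5


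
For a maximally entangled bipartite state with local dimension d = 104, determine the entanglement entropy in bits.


For a maximally entangled state in d x d:
S = log2(d) = log2(104)
= 6.7004

6.7004


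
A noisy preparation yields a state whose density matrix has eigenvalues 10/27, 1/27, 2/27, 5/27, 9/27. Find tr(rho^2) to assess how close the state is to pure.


tr(rho^2) = sum of eigenvalues squared
= (10/27)^2 + (1/27)^2 + (2/27)^2 + (5/27)^2 + (9/27)^2
= (100 + 1 + 4 + 25 + 81) / 729
= 211/729
= 0.2894

0.2894


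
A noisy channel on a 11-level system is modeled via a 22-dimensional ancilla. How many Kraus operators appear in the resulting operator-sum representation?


Tracing out the environment in an orthonormal basis {|i>_E} gives Kraus operators K_i = <i|_E U |0>_E.
Number of Kraus operators = dim(H_env) = d_env
= 22

22


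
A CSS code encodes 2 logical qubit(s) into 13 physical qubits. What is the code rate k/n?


Code rate R = k/n
= 2/13
= 0.1538

0.1538


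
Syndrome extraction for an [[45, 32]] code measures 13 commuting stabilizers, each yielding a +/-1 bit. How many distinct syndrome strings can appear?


Each stabilizer generator gives a binary (+1 or -1) measurement outcome.
With 13 independent generators:
Total syndromes = 2^13
= 8192

8192


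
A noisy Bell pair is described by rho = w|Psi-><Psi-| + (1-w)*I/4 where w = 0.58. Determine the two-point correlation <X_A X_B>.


|Psi-> = (|01> - |10>)/sqrt(2)
For the pure Bell state, <X_A X_B> = -1 (Bell-state Pauli correlator).
The maximally-mixed part I/4 has tr(I/4 * P tensor P) = 0 for any traceless Pauli P.
So <X_A X_B>_rho = w * (-1) + (1 - w) * 0
= 0.58 * (-1)
= -0.5800

-0.5800


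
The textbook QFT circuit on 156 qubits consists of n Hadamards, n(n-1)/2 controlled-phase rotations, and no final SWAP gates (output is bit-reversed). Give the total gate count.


Hadamard gates: 156
Controlled rotations: n*(n-1)/2 = 156*155/2 = 12090
SWAP gates: 0 (omitted)
Total = 156 + 12090
= 12246

12246


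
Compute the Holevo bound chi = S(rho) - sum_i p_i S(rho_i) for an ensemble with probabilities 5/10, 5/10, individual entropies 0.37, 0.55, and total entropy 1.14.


chi = S(rho) - sum_i p_i * S(rho_i)
Weighted entropy = 5/10 * 0.37 + 5/10 * 0.55
= 0.4600
chi = 1.14 - 0.4600
= 0.6800

0.6800


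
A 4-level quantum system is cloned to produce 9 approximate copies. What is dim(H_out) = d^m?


Output space = H^(tensor 9) where dim(H) = 4
dim = 4^9
= 16 (after 2 factors)
= 64 (after 3 factors)
= 256 (after 4 factors)
= 1024 (after 5 factors)
= 4096 (after 6 factors)
= 16384 (after 7 factors)
= 65536 (after 8 factors)
= 262144 (after 9 factors)
= 262144

262144


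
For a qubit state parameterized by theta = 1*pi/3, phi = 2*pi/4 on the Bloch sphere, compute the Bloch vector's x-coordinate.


theta = 1.0472, phi = 1.5708
r_x = sin(theta)*cos(phi) = 0.8660 * 0.0000
r_x = 0.0000

0.0000


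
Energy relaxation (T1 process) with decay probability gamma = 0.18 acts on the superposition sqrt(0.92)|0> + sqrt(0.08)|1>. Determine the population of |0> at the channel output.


For amplitude damping with parameter gamma on state sqrt(a)|0> + sqrt(b)|1>:
alpha^2 = 0.92, beta^2 = 0.08
P(|0>) = alpha^2 + gamma * beta^2
= 0.92 + 0.18 * 0.08
= 0.92 + 0.0144
= 0.9344

0.9344


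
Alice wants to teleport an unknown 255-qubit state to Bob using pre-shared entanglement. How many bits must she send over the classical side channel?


Quantum teleportation requires 2 classical bits per qubit teleported.
255 qubit(s) -> 2 * 255 = 510 classical bits

510


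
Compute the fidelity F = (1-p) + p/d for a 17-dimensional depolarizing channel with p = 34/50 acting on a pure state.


F = (1-p) + p/d
= (1 - 0.6800) + 0.6800/17
= 0.3200 + 0.0400
= 0.3600

0.3600


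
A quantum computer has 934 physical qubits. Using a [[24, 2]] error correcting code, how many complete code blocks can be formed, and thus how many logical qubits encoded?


Each code block uses 24 physical qubits for 2 logical qubit(s).
Number of complete blocks = floor(934 / 24) = 38
Logical qubits = 38 * 2
= 76

76


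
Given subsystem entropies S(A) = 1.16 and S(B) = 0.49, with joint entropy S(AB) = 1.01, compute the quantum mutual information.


I(A:B) = S(A) + S(B) - S(AB)
= 1.16 + 0.49 - 1.01
= 0.6400

0.6400


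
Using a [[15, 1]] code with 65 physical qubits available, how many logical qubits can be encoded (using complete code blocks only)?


Each code block uses 15 physical qubits for 1 logical qubit(s).
Number of complete blocks = floor(65 / 15) = 4
Logical qubits = 4 * 1
= 4

4


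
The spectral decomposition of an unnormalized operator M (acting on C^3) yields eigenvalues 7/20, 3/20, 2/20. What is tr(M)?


tr(M) = sum of eigenvalues
= 7/20 + 3/20 + 2/20
= 12/20
= 0.6000

0.6000


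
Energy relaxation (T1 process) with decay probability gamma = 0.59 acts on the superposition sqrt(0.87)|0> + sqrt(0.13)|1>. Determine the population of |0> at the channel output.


For amplitude damping with parameter gamma on state sqrt(a)|0> + sqrt(b)|1>:
alpha^2 = 0.87, beta^2 = 0.13
P(|0>) = alpha^2 + gamma * beta^2
= 0.87 + 0.59 * 0.13
= 0.87 + 0.0767
= 0.9467

0.9467


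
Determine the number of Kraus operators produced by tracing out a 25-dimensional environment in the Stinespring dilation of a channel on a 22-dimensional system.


Tracing out the environment in an orthonormal basis {|i>_E} gives Kraus operators K_i = <i|_E U |0>_E.
Number of Kraus operators = dim(H_env) = d_env
= 25

25


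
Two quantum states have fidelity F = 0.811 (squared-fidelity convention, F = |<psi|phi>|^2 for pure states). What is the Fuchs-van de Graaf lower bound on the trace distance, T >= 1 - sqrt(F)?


Fuchs-van de Graaf (squared-fidelity convention): 1 - sqrt(F) <= T <= sqrt(1 - F).
Lower bound: T >= 1 - sqrt(F)
sqrt(F) = sqrt(0.811) = 0.9006
T >= 1 - 0.9006
T >= 0.0994

0.0994


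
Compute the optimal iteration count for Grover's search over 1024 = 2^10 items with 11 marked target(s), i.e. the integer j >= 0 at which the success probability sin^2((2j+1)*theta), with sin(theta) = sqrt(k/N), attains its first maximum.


After j Grover iterations the success probability is P(j) = sin^2((2j+1)*theta), where sin(theta) = sqrt(k/N).
N = 2^10 = 1024, k = 11
sin(theta) = sqrt(k/N) = 0.1036445247
theta = arcsin(sqrt(k/N)) = 0.103830989 rad
P(j) reaches its first maximum when (2j+1)*theta is as close as possible to pi/2, i.e. j = round(pi/(4*theta) - 1/2).
pi/(4*theta) - 1/2 = 7.0642
(For comparison, the common estimate pi/4 * sqrt(N/k) = 7.5778; the exact maximiser is used here.)
Optimal iterations = 7

7


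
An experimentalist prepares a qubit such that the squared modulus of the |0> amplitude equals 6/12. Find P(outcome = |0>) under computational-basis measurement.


|alpha|^2 = 6/12 = 0.5000
|beta|^2 = 1 - 6/12 = 6/12 = 0.5000
P(|0>) = |alpha|^2 = 0.5000

0.5000


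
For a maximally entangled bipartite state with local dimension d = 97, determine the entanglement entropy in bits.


For a maximally entangled state in d x d:
S = log2(d) = log2(97)
= 6.5999

6.5999


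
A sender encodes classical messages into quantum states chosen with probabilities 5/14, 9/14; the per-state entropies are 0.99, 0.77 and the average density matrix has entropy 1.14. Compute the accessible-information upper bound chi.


chi = S(rho) - sum_i p_i * S(rho_i)
Weighted entropy = 5/14 * 0.99 + 9/14 * 0.77
= 0.8486
chi = 1.14 - 0.8486
= 0.2914

0.2914


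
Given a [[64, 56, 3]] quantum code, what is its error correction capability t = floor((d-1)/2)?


Code parameters: [[64, 56, 3]], distance d = 3.
Number of correctable errors = floor((d-1)/2)
= floor((3 - 1)/2)
= floor(2/2)
= 1

1


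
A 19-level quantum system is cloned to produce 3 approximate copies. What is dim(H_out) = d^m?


Output space = H^(tensor 3) where dim(H) = 19
dim = 19^3
= 361 (after 2 factors)
= 6859 (after 3 factors)
= 6859

6859


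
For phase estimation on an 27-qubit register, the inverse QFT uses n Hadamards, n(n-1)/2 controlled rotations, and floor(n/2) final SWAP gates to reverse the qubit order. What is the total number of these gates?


Hadamard gates: 27
Controlled rotations: n*(n-1)/2 = 27*26/2 = 351
SWAP gates: floor(n/2) = floor(27/2) = 13
Total = 27 + 351 + 13
= 391

391


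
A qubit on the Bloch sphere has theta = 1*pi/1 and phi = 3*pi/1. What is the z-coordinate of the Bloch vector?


theta = 3.1416, phi = 9.4248
r_z = cos(theta) = -1.0000

-1.0000


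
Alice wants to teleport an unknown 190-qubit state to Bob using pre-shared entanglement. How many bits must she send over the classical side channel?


Quantum teleportation requires 2 classical bits per qubit teleported.
190 qubit(s) -> 2 * 190 = 380 classical bits

380


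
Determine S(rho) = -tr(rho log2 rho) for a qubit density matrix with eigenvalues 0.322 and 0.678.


S = -p*log2(p) - (1-p)*log2(1-p)
p = 0.3220, 1-p = 0.6780
= -0.3220 * log2(0.3220) - 0.6780 * log2(0.6780)
= -(-0.5264) - (-0.3801)
= 0.9065

0.9065


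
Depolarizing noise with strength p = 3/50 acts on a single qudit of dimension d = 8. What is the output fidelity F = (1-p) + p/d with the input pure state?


F = (1-p) + p/d
= (1 - 0.0600) + 0.0600/8
= 0.9400 + 0.0075
= 0.9475

0.9475


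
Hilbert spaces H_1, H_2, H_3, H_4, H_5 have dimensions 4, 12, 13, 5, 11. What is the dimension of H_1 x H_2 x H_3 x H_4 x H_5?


dim(H_1 x H_2 x H_3 x H_4 x H_5) = 4 * 12 * 13 * 5 * 11
= 48 * 13 * 5 * 11
= 624 * 5 * 11
= 3120 * 11
= 34320

34320


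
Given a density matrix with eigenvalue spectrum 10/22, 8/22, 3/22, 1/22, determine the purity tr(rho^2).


tr(rho^2) = sum of eigenvalues squared
= (10/22)^2 + (8/22)^2 + (3/22)^2 + (1/22)^2
= (100 + 64 + 9 + 1) / 484
= 174/484
= 0.3595

0.3595


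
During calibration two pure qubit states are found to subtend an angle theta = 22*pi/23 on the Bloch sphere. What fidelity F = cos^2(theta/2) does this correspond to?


For states separated by angle theta on Bloch sphere:
F = cos^2(theta/2)
theta = 22*pi/23 = 3.0050
theta/2 = 1.5025
cos(theta/2) = 0.0682
F = 0.0047

0.0047


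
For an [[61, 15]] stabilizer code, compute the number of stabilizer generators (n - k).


For an [[n,k]] stabilizer code:
Number of stabilizer generators = n - k
= 61 - 15
= 46

46


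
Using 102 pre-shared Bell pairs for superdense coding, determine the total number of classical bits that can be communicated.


Superdense coding allows 2 classical bits per shared entangled pair.
102 pair(s) -> 2 * 102 = 204 classical bits

204


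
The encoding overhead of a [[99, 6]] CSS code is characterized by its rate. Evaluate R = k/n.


Code rate R = k/n
= 6/99
= 0.0606

0.0606


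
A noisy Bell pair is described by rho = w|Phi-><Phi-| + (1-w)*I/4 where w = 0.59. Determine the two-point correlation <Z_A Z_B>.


|Phi-> = (|00> - |11>)/sqrt(2)
For the pure Bell state, <Z_A Z_B> = +1 (Bell-state Pauli correlator).
The maximally-mixed part I/4 has tr(I/4 * P tensor P) = 0 for any traceless Pauli P.
So <Z_A Z_B>_rho = w * (+1) + (1 - w) * 0
= 0.59 * (+1)
= 0.5900

0.5900


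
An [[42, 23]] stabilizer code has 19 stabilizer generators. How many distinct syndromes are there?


Each stabilizer generator gives a binary (+1 or -1) measurement outcome.
With 19 independent generators:
Total syndromes = 2^19
= 524288

524288


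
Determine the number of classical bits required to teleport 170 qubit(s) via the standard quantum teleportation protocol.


Quantum teleportation requires 2 classical bits per qubit teleported.
170 qubit(s) -> 2 * 170 = 340 classical bits

340


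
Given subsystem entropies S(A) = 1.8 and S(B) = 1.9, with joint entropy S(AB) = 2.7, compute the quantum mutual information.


I(A:B) = S(A) + S(B) - S(AB)
= 1.8 + 1.9 - 2.7
= 1.0000

1.0000


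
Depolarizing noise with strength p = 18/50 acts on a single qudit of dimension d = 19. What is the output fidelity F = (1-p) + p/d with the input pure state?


F = (1-p) + p/d
= (1 - 0.3600) + 0.3600/19
= 0.6400 + 0.0189
= 0.6589

0.6589


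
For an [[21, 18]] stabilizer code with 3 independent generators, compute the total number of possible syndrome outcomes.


Each stabilizer generator gives a binary (+1 or -1) measurement outcome.
With 3 independent generators:
Total syndromes = 2^3
= 8

8


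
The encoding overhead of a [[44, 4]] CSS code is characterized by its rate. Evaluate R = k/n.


Code rate R = k/n
= 4/44
= 0.0909

0.0909


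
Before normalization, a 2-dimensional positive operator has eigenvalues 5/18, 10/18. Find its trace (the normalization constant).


tr(M) = sum of eigenvalues
= 5/18 + 10/18
= 15/18
= 0.8333

0.8333


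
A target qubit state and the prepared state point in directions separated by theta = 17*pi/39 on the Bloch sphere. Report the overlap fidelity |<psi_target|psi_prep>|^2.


For states separated by angle theta on Bloch sphere:
F = cos^2(theta/2)
theta = 17*pi/39 = 1.3694
theta/2 = 0.6847
cos(theta/2) = 0.7746
F = 0.6000

0.6000


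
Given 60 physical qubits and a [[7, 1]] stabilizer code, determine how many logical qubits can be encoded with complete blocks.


Each code block uses 7 physical qubits for 1 logical qubit(s).
Number of complete blocks = floor(60 / 7) = 8
Logical qubits = 8 * 1
= 8

8


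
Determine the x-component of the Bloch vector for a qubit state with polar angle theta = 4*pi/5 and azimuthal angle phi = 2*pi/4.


theta = 2.5133, phi = 1.5708
r_x = sin(theta)*cos(phi) = 0.5878 * 0.0000
r_x = 0.0000

0.0000


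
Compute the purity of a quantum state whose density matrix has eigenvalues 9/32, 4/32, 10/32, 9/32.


tr(rho^2) = sum of eigenvalues squared
= (9/32)^2 + (4/32)^2 + (10/32)^2 + (9/32)^2
= (81 + 16 + 100 + 81) / 1024
= 278/1024
= 0.2715

0.2715


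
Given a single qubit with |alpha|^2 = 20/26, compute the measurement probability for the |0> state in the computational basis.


|alpha|^2 = 20/26 = 0.7692
|beta|^2 = 1 - 20/26 = 6/26 = 0.2308
P(|0>) = |alpha|^2 = 0.7692

0.7692


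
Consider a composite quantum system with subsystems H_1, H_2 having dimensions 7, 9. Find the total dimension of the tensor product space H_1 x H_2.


dim(H_1 x H_2) = 7 * 9
= 63

63


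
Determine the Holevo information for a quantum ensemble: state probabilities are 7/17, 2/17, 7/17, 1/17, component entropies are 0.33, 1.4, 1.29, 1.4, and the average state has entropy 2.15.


chi = S(rho) - sum_i p_i * S(rho_i)
Weighted entropy = 7/17 * 0.33 + 2/17 * 1.4 + 7/17 * 1.29 + 1/17 * 1.4
= 0.9141
chi = 2.15 - 0.9141
= 1.2359

1.2359


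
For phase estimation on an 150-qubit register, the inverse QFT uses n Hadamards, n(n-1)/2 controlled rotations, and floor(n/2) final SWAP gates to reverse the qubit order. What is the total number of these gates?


Hadamard gates: 150
Controlled rotations: n*(n-1)/2 = 150*149/2 = 11175
SWAP gates: floor(n/2) = floor(150/2) = 75
Total = 150 + 11175 + 75
= 11400

11400


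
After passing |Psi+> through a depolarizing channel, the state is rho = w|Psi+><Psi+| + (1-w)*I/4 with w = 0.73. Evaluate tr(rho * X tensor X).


|Psi+> = (|01> + |10>)/sqrt(2)
For the pure Bell state, <X_A X_B> = +1 (Bell-state Pauli correlator).
The maximally-mixed part I/4 has tr(I/4 * P tensor P) = 0 for any traceless Pauli P.
So <X_A X_B>_rho = w * (+1) + (1 - w) * 0
= 0.73 * (+1)
= 0.7300

0.7300


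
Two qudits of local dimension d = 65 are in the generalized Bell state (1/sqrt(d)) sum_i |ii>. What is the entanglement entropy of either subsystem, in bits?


For a maximally entangled state in d x d:
S = log2(d) = log2(65)
= 6.0224

6.0224


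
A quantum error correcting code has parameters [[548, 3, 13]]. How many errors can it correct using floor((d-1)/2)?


Code parameters: [[548, 3, 13]], distance d = 13.
Number of correctable errors = floor((d-1)/2)
= floor((13 - 1)/2)
= floor(12/2)
= 6

6


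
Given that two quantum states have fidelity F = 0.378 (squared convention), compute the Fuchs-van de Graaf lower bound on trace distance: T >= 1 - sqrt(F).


Fuchs-van de Graaf (squared-fidelity convention): 1 - sqrt(F) <= T <= sqrt(1 - F).
Lower bound: T >= 1 - sqrt(F)
sqrt(F) = sqrt(0.378) = 0.6148
T >= 1 - 0.6148
T >= 0.3852

0.3852


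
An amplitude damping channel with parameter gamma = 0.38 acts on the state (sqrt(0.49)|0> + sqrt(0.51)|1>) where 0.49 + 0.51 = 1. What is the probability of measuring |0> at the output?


For amplitude damping with parameter gamma on state sqrt(a)|0> + sqrt(b)|1>:
alpha^2 = 0.49, beta^2 = 0.51
P(|0>) = alpha^2 + gamma * beta^2
= 0.49 + 0.38 * 0.51
= 0.49 + 0.1938
= 0.6838

0.6838


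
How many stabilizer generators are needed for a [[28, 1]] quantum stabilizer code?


For an [[n,k]] stabilizer code:
Number of stabilizer generators = n - k
= 28 - 1
= 27

27


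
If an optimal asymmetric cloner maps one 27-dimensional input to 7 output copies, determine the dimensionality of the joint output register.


Output space = H^(tensor 7) where dim(H) = 27
dim = 27^7
= 729 (after 2 factors)
= 19683 (after 3 factors)
= 531441 (after 4 factors)
= 14348907 (after 5 factors)
= 387420489 (after 6 factors)
= 10460353203 (after 7 factors)
= 10460353203

10460353203


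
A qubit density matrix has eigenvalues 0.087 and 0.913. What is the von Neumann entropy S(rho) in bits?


S = -p*log2(p) - (1-p)*log2(1-p)
p = 0.0870, 1-p = 0.9130
= -0.0870 * log2(0.0870) - 0.9130 * log2(0.9130)
= -(-0.3065) - (-0.1199)
= 0.4264

0.4264


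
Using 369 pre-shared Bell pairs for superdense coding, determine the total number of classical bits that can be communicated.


Superdense coding allows 2 classical bits per shared entangled pair.
369 pair(s) -> 2 * 369 = 738 classical bits

738


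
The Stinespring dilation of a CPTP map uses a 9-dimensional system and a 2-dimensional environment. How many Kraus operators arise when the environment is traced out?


Tracing out the environment in an orthonormal basis {|i>_E} gives Kraus operators K_i = <i|_E U |0>_E.
Number of Kraus operators = dim(H_env) = d_env
= 2

2


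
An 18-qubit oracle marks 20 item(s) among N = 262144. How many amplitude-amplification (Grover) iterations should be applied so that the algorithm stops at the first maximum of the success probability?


After j Grover iterations the success probability is P(j) = sin^2((2j+1)*theta), where sin(theta) = sqrt(k/N).
N = 2^18 = 262144, k = 20
sin(theta) = sqrt(k/N) = 0.008734640537
theta = arcsin(sqrt(k/N)) = 0.008734751608 rad
P(j) reaches its first maximum when (2j+1)*theta is as close as possible to pi/2, i.e. j = round(pi/(4*theta) - 1/2).
pi/(4*theta) - 1/2 = 89.4165
(For comparison, the common estimate pi/4 * sqrt(N/k) = 89.9176; the exact maximiser is used here.)
Optimal iterations = 89

89


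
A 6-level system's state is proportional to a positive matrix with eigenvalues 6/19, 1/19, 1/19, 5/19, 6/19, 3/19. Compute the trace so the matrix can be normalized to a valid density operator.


tr(M) = sum of eigenvalues
= 6/19 + 1/19 + 1/19 + 5/19 + 6/19 + 3/19
= 22/19
= 1.1579

1.1579


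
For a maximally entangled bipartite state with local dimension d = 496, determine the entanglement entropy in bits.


For a maximally entangled state in d x d:
S = log2(d) = log2(496)
= 8.9542

8.9542


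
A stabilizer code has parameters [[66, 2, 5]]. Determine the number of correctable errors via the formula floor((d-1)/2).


Code parameters: [[66, 2, 5]], distance d = 5.
Number of correctable errors = floor((d-1)/2)
= floor((5 - 1)/2)
= floor(4/2)
= 2

2


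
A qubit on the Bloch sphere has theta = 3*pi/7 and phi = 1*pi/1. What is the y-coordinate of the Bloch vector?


theta = 1.3464, phi = 3.1416
r_y = sin(theta)*sin(phi) = 0.9749 * 0.0000
r_y = 0.0000

0.0000


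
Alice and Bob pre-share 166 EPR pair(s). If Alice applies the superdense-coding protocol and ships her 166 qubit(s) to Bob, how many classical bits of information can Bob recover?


Superdense coding allows 2 classical bits per shared entangled pair.
166 pair(s) -> 2 * 166 = 332 classical bits

332


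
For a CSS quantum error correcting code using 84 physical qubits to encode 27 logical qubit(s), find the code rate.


Code rate R = k/n
= 27/84
= 0.3214

0.3214


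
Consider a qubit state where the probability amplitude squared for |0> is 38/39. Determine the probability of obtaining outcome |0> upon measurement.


|alpha|^2 = 38/39 = 0.9744
|beta|^2 = 1 - 38/39 = 1/39 = 0.0256
P(|0>) = |alpha|^2 = 0.9744

0.9744


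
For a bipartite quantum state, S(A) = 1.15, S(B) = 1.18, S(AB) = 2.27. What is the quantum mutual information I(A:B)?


I(A:B) = S(A) + S(B) - S(AB)
= 1.15 + 1.18 - 2.27
= 0.0600

0.0600


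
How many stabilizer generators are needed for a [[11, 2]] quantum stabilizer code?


For an [[n,k]] stabilizer code:
Number of stabilizer generators = n - k
= 11 - 2
= 9

9


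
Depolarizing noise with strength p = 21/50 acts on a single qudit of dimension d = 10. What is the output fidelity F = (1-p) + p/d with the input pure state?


F = (1-p) + p/d
= (1 - 0.4200) + 0.4200/10
= 0.5800 + 0.0420
= 0.6220

0.6220


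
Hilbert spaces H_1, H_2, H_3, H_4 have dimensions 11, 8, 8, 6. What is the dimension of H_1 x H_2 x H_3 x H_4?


dim(H_1 x H_2 x H_3 x H_4) = 11 * 8 * 8 * 6
= 88 * 8 * 6
= 704 * 6
= 4224

4224


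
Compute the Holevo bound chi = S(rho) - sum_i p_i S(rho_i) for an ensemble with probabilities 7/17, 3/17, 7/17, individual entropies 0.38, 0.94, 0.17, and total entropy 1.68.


chi = S(rho) - sum_i p_i * S(rho_i)
Weighted entropy = 7/17 * 0.38 + 3/17 * 0.94 + 7/17 * 0.17
= 0.3924
chi = 1.68 - 0.3924
= 1.2876

1.2876


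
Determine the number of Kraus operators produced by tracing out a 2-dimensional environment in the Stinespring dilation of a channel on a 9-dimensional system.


Tracing out the environment in an orthonormal basis {|i>_E} gives Kraus operators K_i = <i|_E U |0>_E.
Number of Kraus operators = dim(H_env) = d_env
= 2

2


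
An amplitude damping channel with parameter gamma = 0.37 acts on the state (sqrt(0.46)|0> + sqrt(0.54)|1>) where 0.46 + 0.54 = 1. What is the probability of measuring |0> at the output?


For amplitude damping with parameter gamma on state sqrt(a)|0> + sqrt(b)|1>:
alpha^2 = 0.46, beta^2 = 0.54
P(|0>) = alpha^2 + gamma * beta^2
= 0.46 + 0.37 * 0.54
= 0.46 + 0.1998
= 0.6598

0.6598


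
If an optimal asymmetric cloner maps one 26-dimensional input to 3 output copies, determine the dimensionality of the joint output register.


Output space = H^(tensor 3) where dim(H) = 26
dim = 26^3
= 676 (after 2 factors)
= 17576 (after 3 factors)
= 17576

17576


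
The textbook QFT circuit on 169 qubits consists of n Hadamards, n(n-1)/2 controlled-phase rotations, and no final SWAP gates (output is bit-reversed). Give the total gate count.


Hadamard gates: 169
Controlled rotations: n*(n-1)/2 = 169*168/2 = 14196
SWAP gates: 0 (omitted)
Total = 169 + 14196
= 14365

14365


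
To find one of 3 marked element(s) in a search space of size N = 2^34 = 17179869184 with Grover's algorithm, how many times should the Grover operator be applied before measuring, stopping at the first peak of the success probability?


After j Grover iterations the success probability is P(j) = sin^2((2j+1)*theta), where sin(theta) = sqrt(k/N).
N = 2^34 = 17179869184, k = 3
sin(theta) = sqrt(k/N) = 1.321449896e-05
theta = arcsin(sqrt(k/N)) = 1.321449896e-05 rad
P(j) reaches its first maximum when (2j+1)*theta is as close as possible to pi/2, i.e. j = round(pi/(4*theta) - 1/2).
pi/(4*theta) - 1/2 = 59434.0776
(For comparison, the common estimate pi/4 * sqrt(N/k) = 59434.5776; the exact maximiser is used here.)
Optimal iterations = 59434

59434


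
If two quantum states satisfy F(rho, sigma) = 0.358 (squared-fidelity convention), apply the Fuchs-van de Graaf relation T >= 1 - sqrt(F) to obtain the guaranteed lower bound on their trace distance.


Fuchs-van de Graaf (squared-fidelity convention): 1 - sqrt(F) <= T <= sqrt(1 - F).
Lower bound: T >= 1 - sqrt(F)
sqrt(F) = sqrt(0.358) = 0.5983
T >= 1 - 0.5983
T >= 0.4017

0.4017


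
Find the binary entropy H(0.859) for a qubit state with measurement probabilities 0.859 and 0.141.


S = -p*log2(p) - (1-p)*log2(1-p)
p = 0.8590, 1-p = 0.1410
= -0.8590 * log2(0.8590) - 0.1410 * log2(0.1410)
= -(-0.1884) - (-0.3985)
= 0.5869

0.5869


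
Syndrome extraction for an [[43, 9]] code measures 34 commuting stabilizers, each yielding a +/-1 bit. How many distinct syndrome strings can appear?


Each stabilizer generator gives a binary (+1 or -1) measurement outcome.
With 34 independent generators:
Total syndromes = 2^34
= 17179869184

17179869184


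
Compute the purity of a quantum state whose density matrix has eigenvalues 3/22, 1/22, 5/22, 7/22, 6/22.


tr(rho^2) = sum of eigenvalues squared
= (3/22)^2 + (1/22)^2 + (5/22)^2 + (7/22)^2 + (6/22)^2
= (9 + 1 + 25 + 49 + 36) / 484
= 120/484
= 0.2479

0.2479


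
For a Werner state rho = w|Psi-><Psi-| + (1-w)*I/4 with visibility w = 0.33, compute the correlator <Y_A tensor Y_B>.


|Psi-> = (|01> - |10>)/sqrt(2)
For the pure Bell state, <Y_A Y_B> = -1 (Bell-state Pauli correlator).
The maximally-mixed part I/4 has tr(I/4 * P tensor P) = 0 for any traceless Pauli P.
So <Y_A Y_B>_rho = w * (-1) + (1 - w) * 0
= 0.33 * (-1)
= -0.3300

-0.3300


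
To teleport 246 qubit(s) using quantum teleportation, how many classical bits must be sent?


Quantum teleportation requires 2 classical bits per qubit teleported.
246 qubit(s) -> 2 * 246 = 492 classical bits

492


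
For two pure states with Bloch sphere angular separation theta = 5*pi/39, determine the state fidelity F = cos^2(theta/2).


For states separated by angle theta on Bloch sphere:
F = cos^2(theta/2)
theta = 5*pi/39 = 0.4028
theta/2 = 0.2014
cos(theta/2) = 0.9798
F = 0.9600

0.9600


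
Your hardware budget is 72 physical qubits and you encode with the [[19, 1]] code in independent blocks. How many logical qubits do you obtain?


Each code block uses 19 physical qubits for 1 logical qubit(s).
Number of complete blocks = floor(72 / 19) = 3
Logical qubits = 3 * 1
= 3

3


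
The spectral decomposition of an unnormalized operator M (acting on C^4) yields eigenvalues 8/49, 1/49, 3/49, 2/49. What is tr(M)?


tr(M) = sum of eigenvalues
= 8/49 + 1/49 + 3/49 + 2/49
= 14/49
= 0.2857

0.2857


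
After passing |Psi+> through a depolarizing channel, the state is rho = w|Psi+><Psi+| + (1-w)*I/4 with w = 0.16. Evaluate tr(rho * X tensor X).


|Psi+> = (|01> + |10>)/sqrt(2)
For the pure Bell state, <X_A X_B> = +1 (Bell-state Pauli correlator).
The maximally-mixed part I/4 has tr(I/4 * P tensor P) = 0 for any traceless Pauli P.
So <X_A X_B>_rho = w * (+1) + (1 - w) * 0
= 0.16 * (+1)
= 0.1600

0.1600


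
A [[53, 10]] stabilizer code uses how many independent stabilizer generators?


For an [[n,k]] stabilizer code:
Number of stabilizer generators = n - k
= 53 - 10
= 43

43


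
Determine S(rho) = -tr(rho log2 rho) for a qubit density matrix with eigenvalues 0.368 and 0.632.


S = -p*log2(p) - (1-p)*log2(1-p)
p = 0.3680, 1-p = 0.6320
= -0.3680 * log2(0.3680) - 0.6320 * log2(0.6320)
= -(-0.5307) - (-0.4184)
= 0.9491

0.9491


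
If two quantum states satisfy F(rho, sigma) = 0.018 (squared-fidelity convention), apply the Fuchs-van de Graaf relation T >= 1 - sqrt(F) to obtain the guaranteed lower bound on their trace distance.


Fuchs-van de Graaf (squared-fidelity convention): 1 - sqrt(F) <= T <= sqrt(1 - F).
Lower bound: T >= 1 - sqrt(F)
sqrt(F) = sqrt(0.018) = 0.1342
T >= 1 - 0.1342
T >= 0.8658

0.8658


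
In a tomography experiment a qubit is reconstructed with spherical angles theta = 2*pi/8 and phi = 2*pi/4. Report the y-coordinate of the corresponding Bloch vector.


theta = 0.7854, phi = 1.5708
r_y = sin(theta)*sin(phi) = 0.7071 * 1.0000
r_y = 0.7071

0.7071


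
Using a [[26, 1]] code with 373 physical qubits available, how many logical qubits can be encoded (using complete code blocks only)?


Each code block uses 26 physical qubits for 1 logical qubit(s).
Number of complete blocks = floor(373 / 26) = 14
Logical qubits = 14 * 1
= 14

14


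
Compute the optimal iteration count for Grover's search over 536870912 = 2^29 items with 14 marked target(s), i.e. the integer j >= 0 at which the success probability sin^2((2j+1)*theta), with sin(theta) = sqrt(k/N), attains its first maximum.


After j Grover iterations the success probability is P(j) = sin^2((2j+1)*theta), where sin(theta) = sqrt(k/N).
N = 2^29 = 536870912, k = 14
sin(theta) = sqrt(k/N) = 0.0001614838447
theta = arcsin(sqrt(k/N)) = 0.0001614838454 rad
P(j) reaches its first maximum when (2j+1)*theta is as close as possible to pi/2, i.e. j = round(pi/(4*theta) - 1/2).
pi/(4*theta) - 1/2 = 4863.1330
(For comparison, the common estimate pi/4 * sqrt(N/k) = 4863.6330; the exact maximiser is used here.)
Optimal iterations = 4863

4863


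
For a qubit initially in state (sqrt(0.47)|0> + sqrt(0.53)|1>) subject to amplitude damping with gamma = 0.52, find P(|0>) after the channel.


For amplitude damping with parameter gamma on state sqrt(a)|0> + sqrt(b)|1>:
alpha^2 = 0.47, beta^2 = 0.53
P(|0>) = alpha^2 + gamma * beta^2
= 0.47 + 0.52 * 0.53
= 0.47 + 0.2756
= 0.7456

0.7456


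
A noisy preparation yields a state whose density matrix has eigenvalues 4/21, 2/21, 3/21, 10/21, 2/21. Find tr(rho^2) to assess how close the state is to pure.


tr(rho^2) = sum of eigenvalues squared
= (4/21)^2 + (2/21)^2 + (3/21)^2 + (10/21)^2 + (2/21)^2
= (16 + 4 + 9 + 100 + 4) / 441
= 133/441
= 0.3016

0.3016


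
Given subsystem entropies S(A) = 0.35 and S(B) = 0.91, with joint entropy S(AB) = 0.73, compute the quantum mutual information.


I(A:B) = S(A) + S(B) - S(AB)
= 0.35 + 0.91 - 0.73
= 0.5300

0.5300


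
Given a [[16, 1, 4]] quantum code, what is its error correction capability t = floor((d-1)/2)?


Code parameters: [[16, 1, 4]], distance d = 4.
Number of correctable errors = floor((d-1)/2)
= floor((4 - 1)/2)
= floor(3/2)
= 1

1


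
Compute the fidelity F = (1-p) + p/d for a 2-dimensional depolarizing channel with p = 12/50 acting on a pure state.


F = (1-p) + p/d
= (1 - 0.2400) + 0.2400/2
= 0.7600 + 0.1200
= 0.8800

0.8800


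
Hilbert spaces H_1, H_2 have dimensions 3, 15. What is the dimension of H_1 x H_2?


dim(H_1 x H_2) = 3 * 15
= 45

45


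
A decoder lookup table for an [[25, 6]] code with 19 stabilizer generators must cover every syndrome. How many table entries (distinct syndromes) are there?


Each stabilizer generator gives a binary (+1 or -1) measurement outcome.
With 19 independent generators:
Total syndromes = 2^19
= 524288

524288


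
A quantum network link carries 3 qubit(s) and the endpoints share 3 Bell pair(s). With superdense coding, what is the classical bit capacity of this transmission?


Superdense coding allows 2 classical bits per shared entangled pair.
3 pair(s) -> 2 * 3 = 6 classical bits

6


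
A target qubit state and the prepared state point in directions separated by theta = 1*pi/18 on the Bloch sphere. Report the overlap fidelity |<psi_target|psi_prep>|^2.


For states separated by angle theta on Bloch sphere:
F = cos^2(theta/2)
theta = 1*pi/18 = 0.1745
theta/2 = 0.0873
cos(theta/2) = 0.9962
F = 0.9924

0.9924


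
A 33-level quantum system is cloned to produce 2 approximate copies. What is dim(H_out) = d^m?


Output space = H^(tensor 2) where dim(H) = 33
dim = 33^2
= 1089

1089


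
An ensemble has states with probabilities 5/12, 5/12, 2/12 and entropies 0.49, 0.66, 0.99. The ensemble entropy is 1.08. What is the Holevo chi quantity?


chi = S(rho) - sum_i p_i * S(rho_i)
Weighted entropy = 5/12 * 0.49 + 5/12 * 0.66 + 2/12 * 0.99
= 0.6442
chi = 1.08 - 0.6442
= 0.4358

0.4358


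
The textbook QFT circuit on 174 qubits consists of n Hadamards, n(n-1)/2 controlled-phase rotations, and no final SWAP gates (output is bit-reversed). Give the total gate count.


Hadamard gates: 174
Controlled rotations: n*(n-1)/2 = 174*173/2 = 15051
SWAP gates: 0 (omitted)
Total = 174 + 15051
= 15225

15225


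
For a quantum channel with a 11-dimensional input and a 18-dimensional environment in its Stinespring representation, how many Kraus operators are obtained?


Tracing out the environment in an orthonormal basis {|i>_E} gives Kraus operators K_i = <i|_E U |0>_E.
Number of Kraus operators = dim(H_env) = d_env
= 18

18


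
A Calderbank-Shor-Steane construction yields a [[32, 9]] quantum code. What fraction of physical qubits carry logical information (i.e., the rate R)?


Code rate R = k/n
= 9/32
= 0.2812

0.2812


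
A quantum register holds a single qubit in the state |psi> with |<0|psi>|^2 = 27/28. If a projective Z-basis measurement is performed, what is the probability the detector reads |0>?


|alpha|^2 = 27/28 = 0.9643
|beta|^2 = 1 - 27/28 = 1/28 = 0.0357
P(|0>) = |alpha|^2 = 0.9643

0.9643


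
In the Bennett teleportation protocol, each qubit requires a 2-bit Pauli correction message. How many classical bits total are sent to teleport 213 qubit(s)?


Quantum teleportation requires 2 classical bits per qubit teleported.
213 qubit(s) -> 2 * 213 = 426 classical bits

426


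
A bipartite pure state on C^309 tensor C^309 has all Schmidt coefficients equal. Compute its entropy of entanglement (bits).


For a maximally entangled state in d x d:
S = log2(d) = log2(309)
= 8.2715

8.2715


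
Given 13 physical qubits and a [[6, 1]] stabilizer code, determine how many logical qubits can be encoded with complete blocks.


Each code block uses 6 physical qubits for 1 logical qubit(s).
Number of complete blocks = floor(13 / 6) = 2
Logical qubits = 2 * 1
= 2

2


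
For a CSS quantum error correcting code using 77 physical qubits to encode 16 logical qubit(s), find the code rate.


Code rate R = k/n
= 16/77
= 0.2078

0.2078


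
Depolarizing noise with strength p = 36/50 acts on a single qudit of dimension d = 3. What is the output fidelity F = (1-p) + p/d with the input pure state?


F = (1-p) + p/d
= (1 - 0.7200) + 0.7200/3
= 0.2800 + 0.2400
= 0.5200

0.5200


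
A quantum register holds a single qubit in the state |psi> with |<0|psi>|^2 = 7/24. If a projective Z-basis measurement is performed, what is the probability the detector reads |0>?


|alpha|^2 = 7/24 = 0.2917
|beta|^2 = 1 - 7/24 = 17/24 = 0.7083
P(|0>) = |alpha|^2 = 0.2917

0.2917


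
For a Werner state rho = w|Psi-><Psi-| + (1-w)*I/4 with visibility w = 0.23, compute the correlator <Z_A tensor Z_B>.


|Psi-> = (|01> - |10>)/sqrt(2)
For the pure Bell state, <Z_A Z_B> = -1 (Bell-state Pauli correlator).
The maximally-mixed part I/4 has tr(I/4 * P tensor P) = 0 for any traceless Pauli P.
So <Z_A Z_B>_rho = w * (-1) + (1 - w) * 0
= 0.23 * (-1)
= -0.2300

-0.2300


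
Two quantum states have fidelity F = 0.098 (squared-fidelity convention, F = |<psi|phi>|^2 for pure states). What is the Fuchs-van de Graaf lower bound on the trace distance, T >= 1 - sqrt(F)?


Fuchs-van de Graaf (squared-fidelity convention): 1 - sqrt(F) <= T <= sqrt(1 - F).
Lower bound: T >= 1 - sqrt(F)
sqrt(F) = sqrt(0.098) = 0.3130
T >= 1 - 0.3130
T >= 0.6870

0.6870


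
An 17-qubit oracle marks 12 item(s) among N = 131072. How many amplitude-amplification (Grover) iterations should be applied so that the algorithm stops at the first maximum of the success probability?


After j Grover iterations the success probability is P(j) = sin^2((2j+1)*theta), where sin(theta) = sqrt(k/N).
N = 2^17 = 131072, k = 12
sin(theta) = sqrt(k/N) = 0.009568319308
theta = arcsin(sqrt(k/N)) = 0.009568465315 rad
P(j) reaches its first maximum when (2j+1)*theta is as close as possible to pi/2, i.e. j = round(pi/(4*theta) - 1/2).
pi/(4*theta) - 1/2 = 81.5819
(For comparison, the common estimate pi/4 * sqrt(N/k) = 82.0832; the exact maximiser is used here.)
Optimal iterations = 82

82


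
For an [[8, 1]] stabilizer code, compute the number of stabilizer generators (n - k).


For an [[n,k]] stabilizer code:
Number of stabilizer generators = n - k
= 8 - 1
= 7

7


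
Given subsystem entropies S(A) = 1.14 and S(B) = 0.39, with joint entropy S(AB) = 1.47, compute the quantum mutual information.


I(A:B) = S(A) + S(B) - S(AB)
= 1.14 + 0.39 - 1.47
= 0.0600

0.0600


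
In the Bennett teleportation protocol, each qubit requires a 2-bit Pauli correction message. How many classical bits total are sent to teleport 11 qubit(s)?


Quantum teleportation requires 2 classical bits per qubit teleported.
11 qubit(s) -> 2 * 11 = 22 classical bits

22


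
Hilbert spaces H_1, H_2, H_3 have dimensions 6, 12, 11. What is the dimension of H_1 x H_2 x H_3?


dim(H_1 x H_2 x H_3) = 6 * 12 * 11
= 72 * 11
= 792

792


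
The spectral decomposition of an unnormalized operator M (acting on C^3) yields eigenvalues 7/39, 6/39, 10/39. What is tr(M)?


tr(M) = sum of eigenvalues
= 7/39 + 6/39 + 10/39
= 23/39
= 0.5897

0.5897


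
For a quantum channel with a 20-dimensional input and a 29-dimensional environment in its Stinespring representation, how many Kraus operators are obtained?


Tracing out the environment in an orthonormal basis {|i>_E} gives Kraus operators K_i = <i|_E U |0>_E.
Number of Kraus operators = dim(H_env) = d_env
= 29

29


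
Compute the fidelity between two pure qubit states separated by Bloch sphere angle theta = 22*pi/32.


For states separated by angle theta on Bloch sphere:
F = cos^2(theta/2)
theta = 22*pi/32 = 2.1598
theta/2 = 1.0799
cos(theta/2) = 0.4714
F = 0.2222

0.2222


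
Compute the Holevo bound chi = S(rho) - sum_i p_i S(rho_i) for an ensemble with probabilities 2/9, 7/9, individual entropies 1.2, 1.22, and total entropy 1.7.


chi = S(rho) - sum_i p_i * S(rho_i)
Weighted entropy = 2/9 * 1.2 + 7/9 * 1.22
= 1.2156
chi = 1.7 - 1.2156
= 0.4844

0.4844


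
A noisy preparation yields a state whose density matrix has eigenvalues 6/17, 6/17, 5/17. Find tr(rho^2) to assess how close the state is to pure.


tr(rho^2) = sum of eigenvalues squared
= (6/17)^2 + (6/17)^2 + (5/17)^2
= (36 + 36 + 25) / 289
= 97/289
= 0.3356

0.3356


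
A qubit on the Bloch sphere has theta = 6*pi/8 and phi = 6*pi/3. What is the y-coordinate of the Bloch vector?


theta = 2.3562, phi = 6.2832
r_y = sin(theta)*sin(phi) = 0.7071 * 0.0000
r_y = 0.0000

0.0000


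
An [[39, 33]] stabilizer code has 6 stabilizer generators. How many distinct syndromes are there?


Each stabilizer generator gives a binary (+1 or -1) measurement outcome.
With 6 independent generators:
Total syndromes = 2^6
= 64

64


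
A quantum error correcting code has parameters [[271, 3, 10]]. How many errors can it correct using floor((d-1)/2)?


Code parameters: [[271, 3, 10]], distance d = 10.
Number of correctable errors = floor((d-1)/2)
= floor((10 - 1)/2)
= floor(9/2)
= 4

4


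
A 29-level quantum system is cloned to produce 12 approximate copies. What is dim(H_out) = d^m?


Output space = H^(tensor 12) where dim(H) = 29
dim = 29^12
= 841 (after 2 factors)
= 24389 (after 3 factors)
= 707281 (after 4 factors)
= 20511149 (after 5 factors)
= 594823321 (after 6 factors)
= 17249876309 (after 7 factors)
= 500246412961 (after 8 factors)
= 14507145975869 (after 9 factors)
= 420707233300201 (after 10 factors)
= 12200509765705829 (after 11 factors)
= 353814783205469041 (after 12 factors)
= 353814783205469041

353814783205469041
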